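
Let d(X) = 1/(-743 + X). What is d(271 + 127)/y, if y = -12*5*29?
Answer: 1/600300 ≈ 1.6658e-6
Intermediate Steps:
y = -1740 (y = -60*29 = -1740)
d(271 + 127)/y = 1/((-743 + (271 + 127))*(-1740)) = -1/1740/(-743 + 398) = -1/1740/(-345) = -1/345*(-1/1740) = 1/600300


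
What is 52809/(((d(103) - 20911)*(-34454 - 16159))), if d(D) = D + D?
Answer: 17603/349314055 ≈ 5.0393e-5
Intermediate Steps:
d(D) = 2*D
52809/(((d(103) - 20911)*(-34454 - 16159))) = 52809/(((2*103 - 20911)*(-34454 - 16159))) = 52809/(((206 - 20911)*(-50613))) = 52809/((-20705*(-50613))) = 52809/1047942165 = 52809*(1/1047942165) = 17603/349314055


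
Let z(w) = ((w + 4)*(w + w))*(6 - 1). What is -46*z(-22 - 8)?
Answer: -358800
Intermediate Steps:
z(w) = 10*w*(4 + w) (z(w) = ((4 + w)*(2*w))*5 = (2*w*(4 + w))*5 = 10*w*(4 + w))
-46*z(-22 - 8) = -460*(-22 - 8)*(4 + (-22 - 8)) = -460*(-30)*(4 - 30) = -460*(-30)*(-26) = -46*7800 = -358800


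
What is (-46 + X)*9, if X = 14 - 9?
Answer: -369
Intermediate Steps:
X = 5
(-46 + X)*9 = (-46 + 5)*9 = -41*9 = -369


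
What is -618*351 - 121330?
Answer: -338248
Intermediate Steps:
-618*351 - 121330 = -216918 - 121330 = -338248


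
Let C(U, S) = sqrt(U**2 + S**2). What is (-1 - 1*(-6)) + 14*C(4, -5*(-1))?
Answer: 5 + 14*sqrt(41) ≈ 94.644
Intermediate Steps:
C(U, S) = sqrt(S**2 + U**2)
(-1 - 1*(-6)) + 14*C(4, -5*(-1)) = (-1 - 1*(-6)) + 14*sqrt((-5*(-1))**2 + 4**2) = (-1 + 6) + 14*sqrt(5**2 + 16) = 5 + 14*sqrt(25 + 16) = 5 + 14*sqrt(41)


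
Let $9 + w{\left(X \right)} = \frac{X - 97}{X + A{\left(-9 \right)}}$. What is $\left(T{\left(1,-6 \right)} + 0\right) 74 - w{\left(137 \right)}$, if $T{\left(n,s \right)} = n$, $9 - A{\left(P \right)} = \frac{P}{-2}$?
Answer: $\frac{23409}{283} \approx 82.717$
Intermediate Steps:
$A{\left(P \right)} = 9 + \frac{P}{2}$ ($A{\left(P \right)} = 9 - \frac{P}{-2} = 9 - P \left(- \frac{1}{2}\right) = 9 - - \frac{P}{2} = 9 + \frac{P}{2}$)
$w{\left(X \right)} = -9 + \frac{-97 + X}{\frac{9}{2} + X}$ ($w{\left(X \right)} = -9 + \frac{X - 97}{X + \left(9 + \frac{1}{2} \left(-9\right)\right)} = -9 + \frac{-97 + X}{X + \left(9 - \frac{9}{2}\right)} = -9 + \frac{-97 + X}{X + \frac{9}{2}} = -9 + \frac{-97 + X}{\frac{9}{2} + X}$)
$\left(T{\left(1,-6 \right)} + 0\right) 74 - w{\left(137 \right)} = \left(1 + 0\right) 74 - \frac{-275 - 2192}{9 + 2 \cdot 137} = 1 \cdot 74 - \frac{-275 - 2192}{9 + 274} = 74 - \frac{1}{283} \left(-2467\right) = 74 - - \frac{2467}{283} = 74 + \frac{2467}{283} = \frac{23409}{283}$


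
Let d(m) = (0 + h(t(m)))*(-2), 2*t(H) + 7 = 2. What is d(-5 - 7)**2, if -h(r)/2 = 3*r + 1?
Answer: 676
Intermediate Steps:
t(H) = -5/2 (t(H) = -7/2 + (1/2)*2 = -7/2 + 1 = -5/2)
h(r) = -2 - 6*r (h(r) = -2*(3*r + 1) = -2*(1 + 3*r) = -2 - 6*r)
d(m) = -26 (d(m) = (0 + (-2 - 6*(-5/2)))*(-2) = (0 + (-2 + 15))*(-2) = (0 + 13)*(-2) = 13*(-2) = -26)
d(-5 - 7)**2 = (-26)**2 = 676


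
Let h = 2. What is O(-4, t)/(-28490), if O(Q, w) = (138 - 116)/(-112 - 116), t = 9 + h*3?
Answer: 1/295260 ≈ 3.3868e-6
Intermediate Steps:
t = 15 (t = 9 + 2*3 = 9 + 6 = 15)
O(Q, w) = -11/114 (O(Q, w) = 22/(-228) = 22*(-1/228) = -11/114)
O(-4, t)/(-28490) = -11/114/(-28490) = -11/114*(-1/28490) = 1/295260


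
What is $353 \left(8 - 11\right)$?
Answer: $-1059$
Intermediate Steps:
$353 \left(8 - 11\right) = 353 \left(-3\right) = -1059$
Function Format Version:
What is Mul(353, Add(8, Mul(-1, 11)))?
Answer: -1059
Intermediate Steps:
Mul(353, Add(8, Mul(-1, 11))) = Mul(353, Add(8, -11)) = Mul(353, -3) = -1059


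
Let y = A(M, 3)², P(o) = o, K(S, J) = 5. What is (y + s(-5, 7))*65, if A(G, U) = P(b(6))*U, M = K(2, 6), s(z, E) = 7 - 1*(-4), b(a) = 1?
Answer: 1300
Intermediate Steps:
s(z, E) = 11 (s(z, E) = 7 + 4 = 11)
M = 5
A(G, U) = U (A(G, U) = 1*U = U)
y = 9 (y = 3² = 9)
(y + s(-5, 7))*65 = (9 + 11)*65 = 20*65 = 1300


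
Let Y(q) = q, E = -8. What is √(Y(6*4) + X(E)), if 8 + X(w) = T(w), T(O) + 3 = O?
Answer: √5 ≈ 2.2361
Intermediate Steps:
T(O) = -3 + O
X(w) = -11 + w (X(w) = -8 + (-3 + w) = -11 + w)
√(Y(6*4) + X(E)) = √(6*4 + (-11 - 8)) = √(24 - 19) = √5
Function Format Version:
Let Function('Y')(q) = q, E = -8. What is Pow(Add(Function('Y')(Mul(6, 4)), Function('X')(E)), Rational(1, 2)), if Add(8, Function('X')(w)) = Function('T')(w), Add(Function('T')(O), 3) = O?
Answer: Pow(5, Rational(1, 2)) ≈ 2.2361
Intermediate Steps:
Function('T')(O) = Add(-3, O)
Function('X')(w) = Add(-11, w) (Function('X')(w) = Add(-8, Add(-3, w)) = Add(-11, w))
Pow(Add(Function('Y')(Mul(6, 4)), Function('X')(E)), Rational(1, 2)) = Pow(Add(Mul(6, 4), Add(-11, -8)), Rational(1, 2)) = Pow(Add(24, -19), Rational(1, 2)) = Pow(5, Rational(1, 2))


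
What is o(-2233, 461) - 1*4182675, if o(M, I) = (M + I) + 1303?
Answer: -4183144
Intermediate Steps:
o(M, I) = 1303 + I + M (o(M, I) = (I + M) + 1303 = 1303 + I + M)
o(-2233, 461) - 1*4182675 = (1303 + 461 - 2233) - 1*4182675 = -469 - 4182675 = -4183144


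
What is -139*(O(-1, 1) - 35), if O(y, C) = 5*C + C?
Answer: 4031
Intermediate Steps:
O(y, C) = 6*C
-139*(O(-1, 1) - 35) = -139*(6*1 - 35) = -139*(6 - 35) = -139*(-29) = 4031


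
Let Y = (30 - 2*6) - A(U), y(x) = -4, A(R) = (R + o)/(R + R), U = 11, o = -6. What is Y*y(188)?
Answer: -782/11 ≈ -71.091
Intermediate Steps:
A(R) = (-6 + R)/(2*R) (A(R) = (R - 6)/(R + R) = (-6 + R)/((2*R)) = (-6 + R)*(1/(2*R)) = (-6 + R)/(2*R))
Y = 391/22 (Y = (30 - 2*6) - (-6 + 11)/(2*11) = (30 - 12) - 5/(2*11) = 18 - 1*5/22 = 18 - 5/22 = 391/22 ≈ 17.773)
Y*y(188) = (391/22)*(-4) = -782/11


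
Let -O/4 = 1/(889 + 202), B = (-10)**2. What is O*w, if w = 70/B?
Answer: -14/5455 ≈ -0.0025665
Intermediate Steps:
B = 100
O = -4/1091 (O = -4/(889 + 202) = -4/1091 ≈ -0.0036664)
w = 7/10 (w = 70/100 = 70*(1/100) = 7/10 ≈ 0.70000)
O*w = -4/1091*7/10 = -14/5455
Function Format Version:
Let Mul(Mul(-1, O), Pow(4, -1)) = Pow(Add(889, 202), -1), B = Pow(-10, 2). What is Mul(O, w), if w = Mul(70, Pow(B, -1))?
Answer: Rational(-14, 5455) ≈ -0.0025665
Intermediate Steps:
B = 100
O = Rational(-4, 1091) (O = Mul(-4, Pow(Add(889, 202), -1)) = Mul(-4, Pow(1091, -1)) = Mul(-4, Rational(1, 1091)) = Rational(-4, 1091) ≈ -0.0036664)
w = Rational(7, 10) (w = Mul(70, Pow(100, -1)) = Mul(70, Rational(1, 100)) = Rational(7, 10) ≈ 0.70000)
Mul(O, w) = Mul(Rational(-4, 1091), Rational(7, 10)) = Rational(-14, 5455)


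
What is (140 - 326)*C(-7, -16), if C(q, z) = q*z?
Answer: -20832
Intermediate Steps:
(140 - 326)*C(-7, -16) = (140 - 326)*(-7*(-16)) = -186*112 = -20832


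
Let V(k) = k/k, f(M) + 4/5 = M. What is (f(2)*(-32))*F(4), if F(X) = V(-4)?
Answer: -192/5 ≈ -38.400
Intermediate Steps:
f(M) = -⅘ + M
V(k) = 1
F(X) = 1
(f(2)*(-32))*F(4) = ((-⅘ + 2)*(-32))*1 = ((6/5)*(-32))*1 = -192/5*1 = -192/5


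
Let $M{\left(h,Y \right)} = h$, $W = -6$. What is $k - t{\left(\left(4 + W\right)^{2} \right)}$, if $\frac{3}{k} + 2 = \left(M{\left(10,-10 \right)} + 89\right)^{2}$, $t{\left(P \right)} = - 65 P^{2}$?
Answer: $\frac{10190963}{9799} \approx 1040.0$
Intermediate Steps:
$k = \frac{3}{9799}$ ($k = \frac{3}{-2 + \left(10 + 89\right)^{2}} = \frac{3}{-2 + 99^{2}} = \frac{3}{-2 + 9801} = \frac{3}{9799} \approx 0.00030615$)
$k - t{\left(\left(4 + W\right)^{2} \right)} = \frac{3}{9799} - - 65 \left(\left(4 - 6\right)^{2}\right)^{2} = \frac{3}{9799} - - 65 \left(\left(-2\right)^{2}\right)^{2} = \frac{3}{9799} - - 65 \cdot 4^{2} = \frac{3}{9799} - \left(-65\right) 16 = \frac{3}{9799} - -1040 = \frac{3}{9799} + 1040 = \frac{10190963}{9799}$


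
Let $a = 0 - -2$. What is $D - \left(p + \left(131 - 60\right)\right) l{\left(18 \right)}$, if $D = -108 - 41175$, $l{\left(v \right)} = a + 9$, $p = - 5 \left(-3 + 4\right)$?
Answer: $-42009$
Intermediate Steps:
$a = 2$ ($a = 0 + 2 = 2$)
$p = -5$ ($p = \left(-5\right) 1 = -5$)
$l{\left(v \right)} = 11$ ($l{\left(v \right)} = 2 + 9 = 11$)
$D = -41283$ ($D = -108 - 41175 = -41283$)
$D - \left(p + \left(131 - 60\right)\right) l{\left(18 \right)} = -41283 - \left(-5 + \left(131 - 60\right)\right) 11 = -41283 - \left(-5 + 71\right) 11 = -41283 - 66 \cdot 11 = -41283 - 726 = -42009$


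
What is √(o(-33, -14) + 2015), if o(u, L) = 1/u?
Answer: √2194302/33 ≈ 44.888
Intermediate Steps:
√(o(-33, -14) + 2015) = √(1/(-33) + 2015) = √(-1/33 + 2015) = √(66494/33) = √2194302/33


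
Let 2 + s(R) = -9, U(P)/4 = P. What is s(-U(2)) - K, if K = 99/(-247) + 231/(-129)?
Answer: -93555/10621 ≈ -8.8085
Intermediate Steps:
U(P) = 4*P
s(R) = -11 (s(R) = -2 - 9 = -11)
K = -23276/10621 (K = 99*(-1/247) + 231*(-1/129) = -99/247 - 77/43 = -23276/10621 ≈ -2.1915)
s(-U(2)) - K = -11 - 1*(-23276/10621) = -11 + 23276/10621 = -93555/10621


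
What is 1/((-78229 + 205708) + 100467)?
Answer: 1/227946 ≈ 4.3870e-6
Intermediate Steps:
1/((-78229 + 205708) + 100467) = 1/(127479 + 100467) = 1/227946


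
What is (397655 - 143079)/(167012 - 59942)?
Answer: 127288/53535 ≈ 2.3777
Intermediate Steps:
(397655 - 143079)/(167012 - 59942) = 254576/107070 = 254576*(1/107070) = 127288/53535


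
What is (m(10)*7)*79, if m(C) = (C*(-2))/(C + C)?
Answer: -553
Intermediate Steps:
m(C) = -1 (m(C) = (-2*C)/((2*C)) = (-2*C)*(1/(2*C)) = -1)
(m(10)*7)*79 = -1*7*79 = -7*79 = -553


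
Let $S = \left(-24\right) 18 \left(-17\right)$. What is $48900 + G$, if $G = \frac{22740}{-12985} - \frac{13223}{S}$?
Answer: $\frac{932571054557}{19072368} \approx 48896.0$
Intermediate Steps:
$S = 7344$ ($S = \left(-432\right) \left(-17\right) = 7344$)
$G = - \frac{67740643}{19072368}$ ($G = \frac{22740}{-12985} - \frac{13223}{7344} = 22740 \left(- \frac{1}{12985}\right) - \frac{13223}{7344} = - \frac{4548}{2597} - \frac{13223}{7344} = - \frac{67740643}{19072368} \approx -3.5518$)
$48900 + G = 48900 - \frac{67740643}{19072368} = \frac{932571054557}{19072368}$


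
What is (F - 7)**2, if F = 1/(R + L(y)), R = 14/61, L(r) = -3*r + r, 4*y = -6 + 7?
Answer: 124609/1089 ≈ 114.43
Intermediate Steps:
y = 1/4 (y = (-6 + 7)/4 = (1/4)*1 = 1/4 ≈ 0.25000)
L(r) = -2*r
R = 14/61 (R = 14*(1/61) = 14/61 ≈ 0.22951)
F = -122/33 (F = 1/(14/61 - 2*1/4) = 1/(14/61 - 1/2) = 1/(-33/122) = -122/33 ≈ -3.6970)
(F - 7)**2 = (-122/33 - 7)**2 = (-353/33)**2 = 124609/1089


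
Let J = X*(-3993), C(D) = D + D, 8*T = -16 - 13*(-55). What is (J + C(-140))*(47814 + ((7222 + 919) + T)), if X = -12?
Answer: 5339269151/2 ≈ 2.6696e+9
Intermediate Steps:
T = 699/8 (T = (-16 - 13*(-55))/8 = (-16 + 715)/8 = (⅛)*699 = 699/8 ≈ 87.375)
C(D) = 2*D
J = 47916 (J = -12*(-3993) = 47916)
(J + C(-140))*(47814 + ((7222 + 919) + T)) = (47916 + 2*(-140))*(47814 + ((7222 + 919) + 699/8)) = (47916 - 280)*(47814 + (8141 + 699/8)) = 47636*(47814 + 65827/8) = 47636*(448339/8) = 5339269151/2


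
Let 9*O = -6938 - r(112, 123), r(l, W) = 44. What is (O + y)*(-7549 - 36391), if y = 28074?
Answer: -10795354960/9 ≈ -1.1995e+9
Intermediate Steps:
O = -6982/9 (O = (-6938 - 1*44)/9 = (-6938 - 44)/9 = (⅑)*(-6982) = -6982/9 ≈ -775.78)
(O + y)*(-7549 - 36391) = (-6982/9 + 28074)*(-7549 - 36391) = (245684/9)*(-43940) = -10795354960/9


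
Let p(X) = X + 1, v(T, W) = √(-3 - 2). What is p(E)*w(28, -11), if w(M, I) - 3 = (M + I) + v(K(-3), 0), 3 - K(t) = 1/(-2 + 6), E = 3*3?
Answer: 200 + 10*I*√5 ≈ 200.0 + 22.361*I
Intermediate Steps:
E = 9
K(t) = 11/4 (K(t) = 3 - 1/(-2 + 6) = 3 - 1/4 = 3 - 1*¼ = 3 - ¼ = 11/4)
v(T, W) = I*√5 (v(T, W) = √(-5) = I*√5)
w(M, I) = 3 + I + M + I*√5 (w(M, I) = 3 + ((M + I) + I*√5) = 3 + ((I + M) + I*√5) = 3 + (I + M + I*√5) = 3 + I + M + I*√5)
p(X) = 1 + X
p(E)*w(28, -11) = (1 + 9)*(3 - 11 + 28 + I*√5) = 10*(20 + I*√5) = 200 + 10*I*√5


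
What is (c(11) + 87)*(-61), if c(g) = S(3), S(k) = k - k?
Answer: -5307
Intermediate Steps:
S(k) = 0
c(g) = 0
(c(11) + 87)*(-61) = (0 + 87)*(-61) = 87*(-61) = -5307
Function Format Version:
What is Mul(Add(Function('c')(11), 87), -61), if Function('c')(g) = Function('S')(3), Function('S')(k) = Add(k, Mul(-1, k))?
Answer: -5307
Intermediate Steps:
Function('S')(k) = 0
Function('c')(g) = 0
Mul(Add(Function('c')(11), 87), -61) = Mul(Add(0, 87), -61) = Mul(87, -61) = -5307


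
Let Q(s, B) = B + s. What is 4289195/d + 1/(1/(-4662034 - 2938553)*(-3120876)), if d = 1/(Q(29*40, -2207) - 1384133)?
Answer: -6180694276983455671/1040292 ≈ -5.9413e+12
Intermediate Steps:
d = -1/1385180 (d = 1/((-2207 + 29*40) - 1384133) = 1/((-2207 + 1160) - 1384133) = 1/(-1047 - 1384133) = 1/(-1385180) = -1/1385180 ≈ -7.2193e-7)
4289195/d + 1/(1/(-4662034 - 2938553)*(-3120876)) = 4289195/(-1/1385180) + 1/(1/(-4662034 - 2938553)*(-3120876)) = 4289195*(-1385180) - 1/3120876/1/(-7600587) = -5941307130100 - 1/3120876/(-1/7600587) = -5941307130100 - 7600587*(-1/3120876) = -5941307130100 + 2533529/1040292 = -6180694276983455671/1040292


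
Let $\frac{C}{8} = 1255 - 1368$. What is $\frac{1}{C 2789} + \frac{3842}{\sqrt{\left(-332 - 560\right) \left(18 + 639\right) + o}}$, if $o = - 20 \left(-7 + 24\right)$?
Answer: $- \frac{1}{2521256} - \frac{1921 i \sqrt{36649}}{73298} \approx -3.9663 \cdot 10^{-7} - 5.0173 i$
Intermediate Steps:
$o = -340$ ($o = \left(-20\right) 17 = -340$)
$C = -904$ ($C = 8 \left(1255 - 1368\right) = 8 \left(-113\right) = -904$)
$\frac{1}{C 2789} + \frac{3842}{\sqrt{\left(-332 - 560\right) \left(18 + 639\right) + o}} = \frac{1}{\left(-904\right) 2789} + \frac{3842}{\sqrt{\left(-332 - 560\right) \left(18 + 639\right) - 340}} = \left(- \frac{1}{904}\right) \frac{1}{2789} + \frac{3842}{\sqrt{\left(-892\right) 657 - 340}} = - \frac{1}{2521256} + \frac{3842}{\sqrt{-586044 - 340}} = - \frac{1}{2521256} + \frac{3842}{\sqrt{-586384}} = - \frac{1}{2521256} + \frac{3842}{4 i \sqrt{36649}} = - \frac{1}{2521256} + 3842 \left(- \frac{i \sqrt{36649}}{146596}\right) = - \frac{1}{2521256} - \frac{1921 i \sqrt{36649}}{73298}$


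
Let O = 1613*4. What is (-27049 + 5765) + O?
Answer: -14832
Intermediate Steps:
O = 6452
(-27049 + 5765) + O = (-27049 + 5765) + 6452 = -21284 + 6452 = -14832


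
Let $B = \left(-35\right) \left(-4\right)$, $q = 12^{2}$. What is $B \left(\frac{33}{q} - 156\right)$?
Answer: $- \frac{261695}{12} \approx -21808.0$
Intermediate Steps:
$q = 144$
$B = 140$
$B \left(\frac{33}{q} - 156\right) = 140 \left(\frac{33}{144} - 156\right) = 140 \left(33 \cdot \frac{1}{144} - 156\right) = 140 \left(\frac{11}{48} - 156\right) = 140 \left(- \frac{7477}{48}\right) = - \frac{261695}{12}$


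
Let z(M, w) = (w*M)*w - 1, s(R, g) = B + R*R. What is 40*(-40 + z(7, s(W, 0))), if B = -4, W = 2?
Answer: -1640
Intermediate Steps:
s(R, g) = -4 + R**2 (s(R, g) = -4 + R*R = -4 + R**2)
z(M, w) = -1 + M*w**2 (z(M, w) = (M*w)*w - 1 = M*w**2 - 1 = -1 + M*w**2)
40*(-40 + z(7, s(W, 0))) = 40*(-40 + (-1 + 7*(-4 + 2**2)**2)) = 40*(-40 + (-1 + 7*(-4 + 4)**2)) = 40*(-40 + (-1 + 7*0**2)) = 40*(-40 + (-1 + 7*0)) = 40*(-40 + (-1 + 0)) = 40*(-40 - 1) = 40*(-41) = -1640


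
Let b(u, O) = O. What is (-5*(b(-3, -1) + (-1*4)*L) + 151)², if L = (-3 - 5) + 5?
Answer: 9216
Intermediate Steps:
L = -3 (L = -8 + 5 = -3)
(-5*(b(-3, -1) + (-1*4)*L) + 151)² = (-5*(-1 - 1*4*(-3)) + 151)² = (-5*(-1 - 4*(-3)) + 151)² = (-5*(-1 + 12) + 151)² = (-5*11 + 151)² = (-55 + 151)² = 96² = 9216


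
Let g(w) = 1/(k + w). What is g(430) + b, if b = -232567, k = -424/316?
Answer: -7875648809/33864 ≈ -2.3257e+5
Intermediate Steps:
k = -106/79 (k = -424*1/316 = -106/79 ≈ -1.3418)
g(w) = 1/(-106/79 + w)
g(430) + b = 79/(-106 + 79*430) - 232567 = 79/(-106 + 33970) - 232567 = 79/33864 - 232567 = -7875648809/33864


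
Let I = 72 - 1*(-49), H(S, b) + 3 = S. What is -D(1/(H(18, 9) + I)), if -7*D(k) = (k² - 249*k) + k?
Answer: -33727/129472 ≈ -0.26050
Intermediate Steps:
H(S, b) = -3 + S
I = 121 (I = 72 + 49 = 121)
D(k) = -k²/7 + 248*k/7 (D(k) = -((k² - 249*k) + k)/7 = -(k² - 248*k)/7 = -k²/7 + 248*k/7)
-D(1/(H(18, 9) + I)) = -(248 - 1/((-3 + 18) + 121))/(7*((-3 + 18) + 121)) = -(248 - 1/(15 + 121))/(7*(15 + 121)) = -(248 - 1/136)/(7*136) = -33727/(7*136*136) = -1*33727/129472 = -33727/129472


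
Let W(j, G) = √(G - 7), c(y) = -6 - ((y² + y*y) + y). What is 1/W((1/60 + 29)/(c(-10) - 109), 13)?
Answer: √6/6 ≈ 0.40825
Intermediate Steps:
c(y) = -6 - y - 2*y² (c(y) = -6 - ((y² + y²) + y) = -6 - (2*y² + y) = -6 - (y + 2*y²) = -6 + (-y - 2*y²) = -6 - y - 2*y²)
W(j, G) = √(-7 + G)
1/W((1/60 + 29)/(c(-10) - 109), 13) = 1/(√(-7 + 13)) = 1/(√6) = √6/6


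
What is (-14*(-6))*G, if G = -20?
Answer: -1680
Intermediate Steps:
(-14*(-6))*G = -14*(-6)*(-20) = 84*(-20) = -1680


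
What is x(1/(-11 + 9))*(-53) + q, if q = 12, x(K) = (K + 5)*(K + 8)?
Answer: -7107/4 ≈ -1776.8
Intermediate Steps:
x(K) = (5 + K)*(8 + K)
x(1/(-11 + 9))*(-53) + q = (40 + (1/(-11 + 9))² + 13/(-11 + 9))*(-53) + 12 = (40 + (1/(-2))² + 13/(-2))*(-53) + 12 = (40 + (-½)² + 13*(-½))*(-53) + 12 = (40 + ¼ - 13/2)*(-53) + 12 = (135/4)*(-53) + 12 = -7155/4 + 12 = -7107/4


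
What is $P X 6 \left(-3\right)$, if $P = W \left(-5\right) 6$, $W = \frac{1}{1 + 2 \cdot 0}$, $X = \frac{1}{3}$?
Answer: $180$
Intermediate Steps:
$X = \frac{1}{3} \approx 0.33333$
$W = 1$ ($W = \frac{1}{1 + 0} = 1^{-1} = 1$)
$P = -30$ ($P = 1 \left(-5\right) 6 = \left(-5\right) 6 = -30$)
$P X 6 \left(-3\right) = \left(-30\right) \frac{1}{3} \cdot 6 \left(-3\right) = \left(-10\right) \left(-18\right) = 180$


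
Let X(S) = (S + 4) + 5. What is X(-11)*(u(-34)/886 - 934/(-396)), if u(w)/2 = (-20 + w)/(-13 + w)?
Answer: -9734099/2061279 ≈ -4.7224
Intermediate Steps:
u(w) = 2*(-20 + w)/(-13 + w) (u(w) = 2*((-20 + w)/(-13 + w)) = 2*(-20 + w)/(-13 + w))
X(S) = 9 + S (X(S) = (4 + S) + 5 = 9 + S)
X(-11)*(u(-34)/886 - 934/(-396)) = (9 - 11)*((2*(-20 - 34)/(-13 - 34))/886 - 934/(-396)) = -2*((2*(-54)/(-47))*(1/886) - 934*(-1/396)) = -2*((2*(-1/47)*(-54))*(1/886) + 467/198) = -2*((108/47)*(1/886) + 467/198) = -2*(54/20821 + 467/198) = -2*9734099/4122558 = -9734099/2061279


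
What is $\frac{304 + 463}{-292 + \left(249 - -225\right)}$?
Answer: $\frac{59}{14} \approx 4.2143$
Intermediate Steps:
$\frac{304 + 463}{-292 + \left(249 - -225\right)} = \frac{767}{-292 + \left(249 + 225\right)} = \frac{767}{-292 + 474} = \frac{767}{182} = 767 \cdot \frac{1}{182} = \frac{59}{14}$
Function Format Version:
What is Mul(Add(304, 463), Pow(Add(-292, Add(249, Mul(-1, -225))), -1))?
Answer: Rational(59, 14) ≈ 4.2143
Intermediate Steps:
Mul(Add(304, 463), Pow(Add(-292, Add(249, Mul(-1, -225))), -1)) = Mul(767, Pow(Add(-292, Add(249, 225)), -1)) = Mul(767, Pow(Add(-292, 474), -1)) = Mul(767, Pow(182, -1)) = Mul(767, Rational(1, 182)) = Rational(59, 14)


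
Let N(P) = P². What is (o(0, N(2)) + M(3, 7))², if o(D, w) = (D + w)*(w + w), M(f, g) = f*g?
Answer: 2809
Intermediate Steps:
o(D, w) = 2*w*(D + w) (o(D, w) = (D + w)*(2*w) = 2*w*(D + w))
(o(0, N(2)) + M(3, 7))² = (2*2²*(0 + 2²) + 3*7)² = (2*4*(0 + 4) + 21)² = (2*4*4 + 21)² = (32 + 21)² = 53² = 2809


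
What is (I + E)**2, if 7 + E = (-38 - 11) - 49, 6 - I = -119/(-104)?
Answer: 108472225/10816 ≈ 10029.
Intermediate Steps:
I = 505/104 (I = 6 - (-119)/(-104) = 6 - (-119)*(-1)/104 = 6 - 1*119/104 = 6 - 119/104 = 505/104 ≈ 4.8558)
E = -105 (E = -7 + ((-38 - 11) - 49) = -7 + (-49 - 49) = -7 - 98 = -105)
(I + E)**2 = (505/104 - 105)**2 = (-10415/104)**2 = 108472225/10816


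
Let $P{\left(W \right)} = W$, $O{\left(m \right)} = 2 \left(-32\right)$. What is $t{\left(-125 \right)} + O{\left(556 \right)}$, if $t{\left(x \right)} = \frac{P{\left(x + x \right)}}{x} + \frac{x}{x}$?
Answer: $-61$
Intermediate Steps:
$O{\left(m \right)} = -64$
$t{\left(x \right)} = 3$ ($t{\left(x \right)} = \frac{x + x}{x} + \frac{x}{x} = \frac{2 x}{x} + 1 = 2 + 1 = 3$)
$t{\left(-125 \right)} + O{\left(556 \right)} = 3 - 64 = -61$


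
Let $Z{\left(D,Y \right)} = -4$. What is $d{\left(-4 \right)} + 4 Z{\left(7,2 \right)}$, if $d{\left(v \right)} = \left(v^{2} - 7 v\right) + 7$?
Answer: $35$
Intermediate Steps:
$d{\left(v \right)} = 7 + v^{2} - 7 v$
$d{\left(-4 \right)} + 4 Z{\left(7,2 \right)} = \left(7 + \left(-4\right)^{2} - -28\right) + 4 \left(-4\right) = \left(7 + 16 + 28\right) - 16 = 51 - 16 = 35$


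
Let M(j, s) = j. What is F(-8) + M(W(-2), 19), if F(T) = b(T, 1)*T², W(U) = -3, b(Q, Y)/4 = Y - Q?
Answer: 2301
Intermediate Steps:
b(Q, Y) = -4*Q + 4*Y (b(Q, Y) = 4*(Y - Q) = -4*Q + 4*Y)
F(T) = T²*(4 - 4*T) (F(T) = (-4*T + 4*1)*T² = (-4*T + 4)*T² = (4 - 4*T)*T² = T²*(4 - 4*T))
F(-8) + M(W(-2), 19) = 4*(-8)²*(1 - 1*(-8)) - 3 = 4*64*(1 + 8) - 3 = 4*64*9 - 3 = 2304 - 3 = 2301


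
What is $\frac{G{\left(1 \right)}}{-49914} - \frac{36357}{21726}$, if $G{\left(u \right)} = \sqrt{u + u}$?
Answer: $- \frac{12119}{7242} - \frac{\sqrt{2}}{49914} \approx -1.6735$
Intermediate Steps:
$G{\left(u \right)} = \sqrt{2} \sqrt{u}$ ($G{\left(u \right)} = \sqrt{2 u} = \sqrt{2} \sqrt{u}$)
$\frac{G{\left(1 \right)}}{-49914} - \frac{36357}{21726} = \frac{\sqrt{2} \sqrt{1}}{-49914} - \frac{36357}{21726} = \sqrt{2} \cdot 1 \left(- \frac{1}{49914}\right) - \frac{12119}{7242} = \sqrt{2} \left(- \frac{1}{49914}\right) - \frac{12119}{7242} = - \frac{\sqrt{2}}{49914} - \frac{12119}{7242} = - \frac{12119}{7242} - \frac{\sqrt{2}}{49914}$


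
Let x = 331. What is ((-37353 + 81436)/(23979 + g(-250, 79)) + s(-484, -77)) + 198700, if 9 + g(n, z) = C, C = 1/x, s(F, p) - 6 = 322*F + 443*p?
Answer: 69413910510/7934071 ≈ 8748.8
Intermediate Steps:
s(F, p) = 6 + 322*F + 443*p (s(F, p) = 6 + (322*F + 443*p) = 6 + 322*F + 443*p)
C = 1/331 ≈ 0.0030211
g(n, z) = -2978/331 (g(n, z) = -9 + 1/331 = -2978/331)
((-37353 + 81436)/(23979 + g(-250, 79)) + s(-484, -77)) + 198700 = ((-37353 + 81436)/(23979 - 2978/331) + (6 + 322*(-484) + 443*(-77))) + 198700 = (44083/(7934071/331) + (6 - 155848 - 34111)) + 198700 = (44083*(331/7934071) - 189953) + 198700 = (14591473/7934071 - 189953) + 198700 = -1507085997190/7934071 + 198700 = 69413910510/7934071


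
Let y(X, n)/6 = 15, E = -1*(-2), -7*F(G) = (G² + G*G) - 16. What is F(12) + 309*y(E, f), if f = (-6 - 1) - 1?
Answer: 194398/7 ≈ 27771.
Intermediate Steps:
F(G) = 16/7 - 2*G²/7 (F(G) = -((G² + G*G) - 16)/7 = -((G² + G²) - 16)/7 = -(2*G² - 16)/7 = -(-16 + 2*G²)/7 = 16/7 - 2*G²/7)
E = 2
f = -8 (f = -7 - 1 = -8)
y(X, n) = 90 (y(X, n) = 6*15 = 90)
F(12) + 309*y(E, f) = (16/7 - 2/7*12²) + 309*90 = (16/7 - 2/7*144) + 27810 = (16/7 - 288/7) + 27810 = -272/7 + 27810 = 194398/7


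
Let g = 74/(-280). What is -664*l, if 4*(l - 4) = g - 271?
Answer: 2966171/70 ≈ 42374.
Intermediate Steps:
g = -37/140 (g = 74*(-1/280) = -37/140 ≈ -0.26429)
l = -35737/560 (l = 4 + (-37/140 - 271)/4 = 4 + (1/4)*(-37977/140) = 4 - 37977/560 = -35737/560 ≈ -63.816)
-664*l = -664*(-35737/560) = 2966171/70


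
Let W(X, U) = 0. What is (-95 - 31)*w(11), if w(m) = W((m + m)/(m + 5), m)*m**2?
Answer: 0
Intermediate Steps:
w(m) = 0 (w(m) = 0*m**2 = 0)
(-95 - 31)*w(11) = (-95 - 31)*0 = -126*0 = 0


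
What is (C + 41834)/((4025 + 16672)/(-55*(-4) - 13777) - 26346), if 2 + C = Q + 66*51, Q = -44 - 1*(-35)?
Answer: -204209091/119064473 ≈ -1.7151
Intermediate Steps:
Q = -9 (Q = -44 + 35 = -9)
C = 3355 (C = -2 + (-9 + 66*51) = -2 + (-9 + 3366) = -2 + 3357 = 3355)
(C + 41834)/((4025 + 16672)/(-55*(-4) - 13777) - 26346) = (3355 + 41834)/((4025 + 16672)/(-55*(-4) - 13777) - 26346) = 45189/(20697/(220 - 13777) - 26346) = 45189/(20697/(-13557) - 26346) = 45189/(20697*(-1/13557) - 26346) = 45189/(-6899/4519 - 26346) = 45189/(-119064473/4519) = 45189*(-4519/119064473) = -204209091/119064473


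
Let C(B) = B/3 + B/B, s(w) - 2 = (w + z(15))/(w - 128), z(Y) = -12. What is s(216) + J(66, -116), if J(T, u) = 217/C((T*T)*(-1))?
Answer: 133071/31922 ≈ 4.1686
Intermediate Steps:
s(w) = 2 + (-12 + w)/(-128 + w) (s(w) = 2 + (w - 12)/(w - 128) = 2 + (-12 + w)/(-128 + w))
C(B) = 1 + B/3 (C(B) = B*(⅓) + 1 = B/3 + 1 = 1 + B/3)
J(T, u) = 217/(1 - T²/3) (J(T, u) = 217/(1 + ((T*T)*(-1))/3) = 217/(1 + (T²*(-1))/3) = 217/(1 + (-T²)/3) = 217/(1 - T²/3))
s(216) + J(66, -116) = (-268 + 3*216)/(-128 + 216) + 651/(3 - 1*66²) = (-268 + 648)/88 + 651/(3 - 1*4356) = (1/88)*380 + 651/(3 - 4356) = 95/22 + 651/(-4353) = 95/22 + 651*(-1/4353) = 95/22 - 217/1451 = 133071/31922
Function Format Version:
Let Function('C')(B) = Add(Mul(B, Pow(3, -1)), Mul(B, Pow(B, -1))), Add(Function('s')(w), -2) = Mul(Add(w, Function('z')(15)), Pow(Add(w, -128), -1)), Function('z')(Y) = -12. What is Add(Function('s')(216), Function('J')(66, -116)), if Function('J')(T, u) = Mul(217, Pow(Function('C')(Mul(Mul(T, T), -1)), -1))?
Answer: Rational(133071, 31922) ≈ 4.1686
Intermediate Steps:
Function('s')(w) = Add(2, Mul(Pow(Add(-128, w), -1), Add(-12, w))) (Function('s')(w) = Add(2, Mul(Add(w, -12), Pow(Add(w, -128), -1))) = Add(2, Mul(Add(-12, w), Pow(Add(-128, w), -1))) = Add(2, Mul(Pow(Add(-128, w), -1), Add(-12, w))))
Function('C')(B) = Add(1, Mul(Rational(1, 3), B)) (Function('C')(B) = Add(Mul(B, Rational(1, 3)), 1) = Add(Mul(Rational(1, 3), B), 1) = Add(1, Mul(Rational(1, 3), B)))
Function('J')(T, u) = Mul(217, Pow(Add(1, Mul(Rational(-1, 3), Pow(T, 2))), -1)) (Function('J')(T, u) = Mul(217, Pow(Add(1, Mul(Rational(1, 3), Mul(Mul(T, T), -1))), -1)) = Mul(217, Pow(Add(1, Mul(Rational(1, 3), Mul(Pow(T, 2), -1))), -1)) = Mul(217, Pow(Add(1, Mul(Rational(1, 3), Mul(-1, Pow(T, 2)))), -1)) = Mul(217, Pow(Add(1, Mul(Rational(-1, 3), Pow(T, 2))), -1)))
Add(Function('s')(216), Function('J')(66, -116)) = Add(Mul(Pow(Add(-128, 216), -1), Add(-268, Mul(3, 216))), Mul(651, Pow(Add(3, Mul(-1, Pow(66, 2))), -1))) = Add(Mul(Pow(88, -1), Add(-268, 648)), Mul(651, Pow(Add(3, Mul(-1, 4356)), -1))) = Add(Mul(Rational(1, 88), 380), Mul(651, Pow(Add(3, -4356), -1))) = Add(Rational(95, 22), Mul(651, Pow(-4353, -1))) = Add(Rational(95, 22), Mul(651, Rational(-1, 4353))) = Add(Rational(95, 22), Rational(-217, 1451)) = Rational(133071, 31922)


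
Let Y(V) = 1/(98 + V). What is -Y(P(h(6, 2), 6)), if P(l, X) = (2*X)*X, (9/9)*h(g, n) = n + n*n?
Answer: -1/170 ≈ -0.0058824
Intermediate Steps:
h(g, n) = n + n² (h(g, n) = n + n*n = n + n²)
P(l, X) = 2*X²
-Y(P(h(6, 2), 6)) = -1/(98 + 2*6²) = -1/(98 + 2*36) = -1/(98 + 72) = -1/170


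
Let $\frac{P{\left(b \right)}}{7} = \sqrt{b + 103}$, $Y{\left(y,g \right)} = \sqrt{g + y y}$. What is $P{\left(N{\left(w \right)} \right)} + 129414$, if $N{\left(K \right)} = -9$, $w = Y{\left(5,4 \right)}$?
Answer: $129414 + 7 \sqrt{94} \approx 1.2948 \cdot 10^{5}$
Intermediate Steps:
$Y{\left(y,g \right)} = \sqrt{g + y^{2}}$
$w = \sqrt{29}$ ($w = \sqrt{4 + 5^{2}} = \sqrt{4 + 25} = \sqrt{29} \approx 5.3852$)
$P{\left(b \right)} = 7 \sqrt{103 + b}$ ($P{\left(b \right)} = 7 \sqrt{b + 103} = 7 \sqrt{103 + b}$)
$P{\left(N{\left(w \right)} \right)} + 129414 = 7 \sqrt{103 - 9} + 129414 = 7 \sqrt{94} + 129414 = 129414 + 7 \sqrt{94}$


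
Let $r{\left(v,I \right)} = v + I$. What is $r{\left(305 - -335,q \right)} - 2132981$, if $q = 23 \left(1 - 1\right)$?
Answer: $-2132341$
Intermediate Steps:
$q = 0$ ($q = 23 \cdot 0 = 0$)
$r{\left(v,I \right)} = I + v$
$r{\left(305 - -335,q \right)} - 2132981 = \left(0 + \left(305 - -335\right)\right) - 2132981 = \left(0 + \left(305 + 335\right)\right) - 2132981 = \left(0 + 640\right) - 2132981 = 640 - 2132981 = -2132341$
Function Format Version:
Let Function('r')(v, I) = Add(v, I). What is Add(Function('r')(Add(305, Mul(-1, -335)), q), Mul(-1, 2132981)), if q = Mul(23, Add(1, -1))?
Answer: -2132341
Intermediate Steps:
q = 0 (q = Mul(23, 0) = 0)
Function('r')(v, I) = Add(I, v)
Add(Function('r')(Add(305, Mul(-1, -335)), q), Mul(-1, 2132981)) = Add(Add(0, Add(305, Mul(-1, -335))), Mul(-1, 2132981)) = Add(Add(0, Add(305, 335)), -2132981) = Add(Add(0, 640), -2132981) = Add(640, -2132981) = -2132341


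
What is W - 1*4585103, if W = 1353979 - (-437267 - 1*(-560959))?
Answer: -3354816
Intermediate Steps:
W = 1230287 (W = 1353979 - (-437267 + 560959) = 1353979 - 1*123692 = 1353979 - 123692 = 1230287)
W - 1*4585103 = 1230287 - 1*4585103 = 1230287 - 4585103 = -3354816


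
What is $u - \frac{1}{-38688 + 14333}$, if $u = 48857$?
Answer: $\frac{1189912236}{24355} \approx 48857.0$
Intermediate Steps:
$u - \frac{1}{-38688 + 14333} = 48857 - \frac{1}{-38688 + 14333} = 48857 - \frac{1}{-24355} = 48857 - - \frac{1}{24355} = 48857 + \frac{1}{24355} = \frac{1189912236}{24355}$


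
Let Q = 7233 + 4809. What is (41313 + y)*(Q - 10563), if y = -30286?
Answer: 16308933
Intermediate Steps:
Q = 12042
(41313 + y)*(Q - 10563) = (41313 - 30286)*(12042 - 10563) = 11027*1479 = 16308933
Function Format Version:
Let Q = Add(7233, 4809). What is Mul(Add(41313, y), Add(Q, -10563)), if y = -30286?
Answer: 16308933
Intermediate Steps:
Q = 12042
Mul(Add(41313, y), Add(Q, -10563)) = Mul(Add(41313, -30286), Add(12042, -10563)) = Mul(11027, 1479) = 16308933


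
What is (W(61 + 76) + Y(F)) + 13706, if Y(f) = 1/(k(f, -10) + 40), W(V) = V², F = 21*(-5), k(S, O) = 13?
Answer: 1721176/53 ≈ 32475.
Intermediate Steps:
F = -105
Y(f) = 1/53 (Y(f) = 1/(13 + 40) = 1/53)
(W(61 + 76) + Y(F)) + 13706 = ((61 + 76)² + 1/53) + 13706 = (137² + 1/53) + 13706 = (18769 + 1/53) + 13706 = 994758/53 + 13706 = 1721176/53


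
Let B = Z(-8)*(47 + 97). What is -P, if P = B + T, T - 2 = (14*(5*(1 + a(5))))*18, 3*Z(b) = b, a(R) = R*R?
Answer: -32378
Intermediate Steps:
a(R) = R²
Z(b) = b/3
T = 32762 (T = 2 + (14*(5*(1 + 5²)))*18 = 2 + (14*(5*(1 + 25)))*18 = 2 + (14*(5*26))*18 = 2 + (14*130)*18 = 2 + 1820*18 = 2 + 32760 = 32762)
B = -384 (B = ((⅓)*(-8))*(47 + 97) = -8/3*144 = -384)
P = 32378 (P = -384 + 32762 = 32378)
-P = -1*32378 = -32378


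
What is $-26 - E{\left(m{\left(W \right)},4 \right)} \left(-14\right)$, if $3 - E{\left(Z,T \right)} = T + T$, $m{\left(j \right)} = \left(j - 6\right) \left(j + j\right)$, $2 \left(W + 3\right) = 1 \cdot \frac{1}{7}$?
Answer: $-96$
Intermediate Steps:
$W = - \frac{41}{14}$ ($W = -3 + \frac{1 \cdot \frac{1}{7}}{2} = -3 + \frac{1}{2} \cdot \frac{1}{7} = -3 + \frac{1}{14} = - \frac{41}{14} \approx -2.9286$)
$m{\left(j \right)} = 2 j \left(-6 + j\right)$ ($m{\left(j \right)} = \left(-6 + j\right) 2 j = 2 j \left(-6 + j\right)$)
$E{\left(Z,T \right)} = 3 - 2 T$ ($E{\left(Z,T \right)} = 3 - \left(T + T\right) = 3 - 2 T$)
$-26 - E{\left(m{\left(W \right)},4 \right)} \left(-14\right) = -26 - \left(3 - 8\right) \left(-14\right) = -26 - \left(-5\right) \left(-14\right) = -26 - 70 = -96$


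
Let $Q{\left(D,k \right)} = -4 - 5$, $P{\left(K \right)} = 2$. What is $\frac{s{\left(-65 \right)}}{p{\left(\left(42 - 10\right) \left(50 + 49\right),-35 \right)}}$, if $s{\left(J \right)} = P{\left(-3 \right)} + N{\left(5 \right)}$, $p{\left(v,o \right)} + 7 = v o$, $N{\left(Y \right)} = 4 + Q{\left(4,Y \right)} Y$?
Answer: $\frac{39}{110887} \approx 0.00035171$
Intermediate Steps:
$Q{\left(D,k \right)} = -9$
$N{\left(Y \right)} = 4 - 9 Y$
$p{\left(v,o \right)} = -7 + o v$ ($p{\left(v,o \right)} = -7 + v o = -7 + o v$)
$s{\left(J \right)} = -39$ ($s{\left(J \right)} = 2 + \left(4 - 45\right) = 2 - 41 = -39$)
$\frac{s{\left(-65 \right)}}{p{\left(\left(42 - 10\right) \left(50 + 49\right),-35 \right)}} = - \frac{39}{-7 - 35 \left(42 - 10\right) \left(50 + 49\right)} = - \frac{39}{-7 - 35 \cdot 32 \cdot 99} = - \frac{39}{-7 - 110880} = - \frac{39}{-110887} = \left(-39\right) \left(- \frac{1}{110887}\right) = \frac{39}{110887}$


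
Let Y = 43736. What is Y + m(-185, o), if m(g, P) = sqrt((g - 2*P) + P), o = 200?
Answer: 43736 + I*sqrt(385) ≈ 43736.0 + 19.621*I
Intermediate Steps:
m(g, P) = sqrt(g - P)
Y + m(-185, o) = 43736 + sqrt(-185 - 1*200) = 43736 + sqrt(-185 - 200) = 43736 + sqrt(-385) = 43736 + I*sqrt(385)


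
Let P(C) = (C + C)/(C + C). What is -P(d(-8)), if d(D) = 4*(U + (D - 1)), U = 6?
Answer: -1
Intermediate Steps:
d(D) = 20 + 4*D (d(D) = 4*(6 + (D - 1)) = 4*(6 + (-1 + D)) = 4*(5 + D) = 20 + 4*D)
P(C) = 1 (P(C) = (2*C)/((2*C)) = (2*C)*(1/(2*C)) = 1)
-P(d(-8)) = -1*1 = -1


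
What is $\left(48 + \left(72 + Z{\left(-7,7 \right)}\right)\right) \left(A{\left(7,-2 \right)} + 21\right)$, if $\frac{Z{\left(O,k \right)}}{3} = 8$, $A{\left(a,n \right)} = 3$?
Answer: $3456$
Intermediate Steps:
$Z{\left(O,k \right)} = 24$ ($Z{\left(O,k \right)} = 3 \cdot 8 = 24$)
$\left(48 + \left(72 + Z{\left(-7,7 \right)}\right)\right) \left(A{\left(7,-2 \right)} + 21\right) = \left(48 + \left(72 + 24\right)\right) \left(3 + 21\right) = \left(48 + 96\right) 24 = 144 \cdot 24 = 3456$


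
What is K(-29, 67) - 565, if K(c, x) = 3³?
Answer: -538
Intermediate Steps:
K(c, x) = 27
K(-29, 67) - 565 = 27 - 565 = -538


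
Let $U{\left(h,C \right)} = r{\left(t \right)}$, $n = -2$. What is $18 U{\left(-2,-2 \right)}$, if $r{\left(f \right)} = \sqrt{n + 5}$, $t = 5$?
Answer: $18 \sqrt{3} \approx 31.177$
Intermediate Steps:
$r{\left(f \right)} = \sqrt{3}$ ($r{\left(f \right)} = \sqrt{-2 + 5} = \sqrt{3}$)
$U{\left(h,C \right)} = \sqrt{3}$
$18 U{\left(-2,-2 \right)} = 18 \sqrt{3}$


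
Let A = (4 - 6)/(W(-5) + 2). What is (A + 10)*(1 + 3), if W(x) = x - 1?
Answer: 42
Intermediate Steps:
W(x) = -1 + x
A = ½ (A = (4 - 6)/((-1 - 5) + 2) = -2/(-6 + 2) = -2/(-4) = -2*(-¼) = ½ ≈ 0.50000)
(A + 10)*(1 + 3) = (½ + 10)*(1 + 3) = (21/2)*4 = 42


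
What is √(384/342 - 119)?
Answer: I*√382983/57 ≈ 10.857*I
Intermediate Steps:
√(384/342 - 119) = √(384*(1/342) - 119) = √(64/57 - 119) = √(-6719/57) = I*√382983/57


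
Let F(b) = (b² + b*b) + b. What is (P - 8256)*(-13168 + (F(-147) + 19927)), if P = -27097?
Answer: -1761639990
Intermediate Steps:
F(b) = b + 2*b² (F(b) = (b² + b²) + b = 2*b² + b = b + 2*b²)
(P - 8256)*(-13168 + (F(-147) + 19927)) = (-27097 - 8256)*(-13168 + (-147*(1 + 2*(-147)) + 19927)) = -35353*(-13168 + (-147*(1 - 294) + 19927)) = -35353*(-13168 + (-147*(-293) + 19927)) = -35353*(-13168 + (43071 + 19927)) = -35353*(-13168 + 62998) = -35353*49830 = -1761639990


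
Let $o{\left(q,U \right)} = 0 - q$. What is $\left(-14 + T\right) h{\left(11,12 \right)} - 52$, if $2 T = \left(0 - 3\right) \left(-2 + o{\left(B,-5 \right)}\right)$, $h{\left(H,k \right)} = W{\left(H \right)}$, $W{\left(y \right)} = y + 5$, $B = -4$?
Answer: $-324$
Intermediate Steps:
$o{\left(q,U \right)} = - q$
$W{\left(y \right)} = 5 + y$
$h{\left(H,k \right)} = 5 + H$
$T = -3$ ($T = \frac{\left(0 - 3\right) \left(-2 - -4\right)}{2} = \frac{\left(0 - 3\right) \left(-2 + 4\right)}{2} = \frac{\left(-3\right) 2}{2} = \frac{1}{2} \left(-6\right) = -3$)
$\left(-14 + T\right) h{\left(11,12 \right)} - 52 = \left(-14 - 3\right) \left(5 + 11\right) - 52 = \left(-17\right) 16 - 52 = -272 - 52 = -324$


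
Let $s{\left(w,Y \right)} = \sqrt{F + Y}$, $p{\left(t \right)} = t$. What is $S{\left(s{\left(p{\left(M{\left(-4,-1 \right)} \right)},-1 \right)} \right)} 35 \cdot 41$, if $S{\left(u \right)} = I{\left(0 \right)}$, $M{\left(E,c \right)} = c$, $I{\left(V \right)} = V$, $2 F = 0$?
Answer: $0$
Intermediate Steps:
$F = 0$ ($F = \frac{1}{2} \cdot 0 = 0$)
$s{\left(w,Y \right)} = \sqrt{Y}$ ($s{\left(w,Y \right)} = \sqrt{0 + Y} = \sqrt{Y}$)
$S{\left(u \right)} = 0$
$S{\left(s{\left(p{\left(M{\left(-4,-1 \right)} \right)},-1 \right)} \right)} 35 \cdot 41 = 0 \cdot 35 \cdot 41 = 0 \cdot 41 = 0$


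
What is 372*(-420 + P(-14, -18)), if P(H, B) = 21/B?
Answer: -156674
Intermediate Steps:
372*(-420 + P(-14, -18)) = 372*(-420 + 21/(-18)) = 372*(-420 + 21*(-1/18)) = 372*(-420 - 7/6) = 372*(-2527/6) = -156674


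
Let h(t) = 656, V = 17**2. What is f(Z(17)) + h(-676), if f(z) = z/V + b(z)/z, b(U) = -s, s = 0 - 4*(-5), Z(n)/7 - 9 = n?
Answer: 17265816/26299 ≈ 656.52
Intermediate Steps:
Z(n) = 63 + 7*n
V = 289
s = 20 (s = 0 + 20 = 20)
b(U) = -20 (b(U) = -1*20 = -20)
f(z) = -20/z + z/289 (f(z) = z/289 - 20/z = -20/z + z/289)
f(Z(17)) + h(-676) = (-20/(63 + 7*17) + (63 + 7*17)/289) + 656 = (-20/(63 + 119) + (63 + 119)/289) + 656 = (-20/182 + (1/289)*182) + 656 = (-20*1/182 + 182/289) + 656 = (-10/91 + 182/289) + 656 = 13672/26299 + 656 = 17265816/26299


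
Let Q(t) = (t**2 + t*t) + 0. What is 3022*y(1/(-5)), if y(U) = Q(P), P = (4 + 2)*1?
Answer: 217584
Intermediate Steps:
P = 6 (P = 6*1 = 6)
Q(t) = 2*t**2 (Q(t) = (t**2 + t**2) + 0 = 2*t**2 + 0 = 2*t**2)
y(U) = 72 (y(U) = 2*6**2 = 2*36 = 72)
3022*y(1/(-5)) = 3022*72 = 217584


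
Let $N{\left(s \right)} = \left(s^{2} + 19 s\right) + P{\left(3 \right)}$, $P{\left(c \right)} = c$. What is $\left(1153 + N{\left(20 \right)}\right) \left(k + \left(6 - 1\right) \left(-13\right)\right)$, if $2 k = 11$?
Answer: $-115192$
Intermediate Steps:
$k = \frac{11}{2}$ ($k = \frac{1}{2} \cdot 11 = \frac{11}{2} \approx 5.5$)
$N{\left(s \right)} = 3 + s^{2} + 19 s$ ($N{\left(s \right)} = \left(s^{2} + 19 s\right) + 3 = 3 + s^{2} + 19 s$)
$\left(1153 + N{\left(20 \right)}\right) \left(k + \left(6 - 1\right) \left(-13\right)\right) = \left(1153 + \left(3 + 20^{2} + 19 \cdot 20\right)\right) \left(\frac{11}{2} + \left(6 - 1\right) \left(-13\right)\right) = \left(1153 + \left(3 + 400 + 380\right)\right) \left(\frac{11}{2} + \left(6 - 1\right) \left(-13\right)\right) = \left(1153 + 783\right) \left(\frac{11}{2} + 5 \left(-13\right)\right) = 1936 \left(\frac{11}{2} - 65\right) = 1936 \left(- \frac{119}{2}\right) = -115192$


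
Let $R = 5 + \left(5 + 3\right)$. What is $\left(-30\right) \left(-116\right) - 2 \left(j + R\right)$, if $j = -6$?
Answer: $3466$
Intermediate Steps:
$R = 13$ ($R = 5 + 8 = 13$)
$\left(-30\right) \left(-116\right) - 2 \left(j + R\right) = \left(-30\right) \left(-116\right) - 2 \left(-6 + 13\right) = 3480 - 14 = 3466$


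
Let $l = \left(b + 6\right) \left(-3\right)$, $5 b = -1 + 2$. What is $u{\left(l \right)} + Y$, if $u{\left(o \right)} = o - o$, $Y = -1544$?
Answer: $-1544$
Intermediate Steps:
$b = \frac{1}{5}$ ($b = \frac{-1 + 2}{5} = \frac{1}{5} \cdot 1 = \frac{1}{5} \approx 0.2$)
$l = - \frac{93}{5}$ ($l = \left(\frac{1}{5} + 6\right) \left(-3\right) = \frac{31}{5} \left(-3\right) = - \frac{93}{5} \approx -18.6$)
$u{\left(o \right)} = 0$
$u{\left(l \right)} + Y = 0 - 1544 = -1544$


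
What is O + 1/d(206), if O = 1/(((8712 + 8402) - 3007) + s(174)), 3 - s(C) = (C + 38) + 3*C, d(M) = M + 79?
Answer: 719/200640 ≈ 0.0035835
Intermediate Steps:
d(M) = 79 + M
s(C) = -35 - 4*C (s(C) = 3 - ((C + 38) + 3*C) = 3 - ((38 + C) + 3*C) = 3 - (38 + 4*C) = 3 + (-38 - 4*C) = -35 - 4*C)
O = 1/13376 (O = 1/(((8712 + 8402) - 3007) + (-35 - 4*174)) = 1/((17114 - 3007) + (-35 - 696)) = 1/(14107 - 731) = 1/13376 ≈ 7.4761e-5)
O + 1/d(206) = 1/13376 + 1/(79 + 206) = 1/13376 + 1/285 = 719/200640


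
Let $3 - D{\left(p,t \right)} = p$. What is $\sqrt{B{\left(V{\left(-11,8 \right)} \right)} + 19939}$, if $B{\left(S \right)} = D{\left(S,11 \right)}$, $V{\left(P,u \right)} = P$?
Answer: $3 \sqrt{2217} \approx 141.26$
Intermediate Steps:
$D{\left(p,t \right)} = 3 - p$
$B{\left(S \right)} = 3 - S$
$\sqrt{B{\left(V{\left(-11,8 \right)} \right)} + 19939} = \sqrt{\left(3 - -11\right) + 19939} = \sqrt{\left(3 + 11\right) + 19939} = \sqrt{14 + 19939} = \sqrt{19953} = 3 \sqrt{2217}$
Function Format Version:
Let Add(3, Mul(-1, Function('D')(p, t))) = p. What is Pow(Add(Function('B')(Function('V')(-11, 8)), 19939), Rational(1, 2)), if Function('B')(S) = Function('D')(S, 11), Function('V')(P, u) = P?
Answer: Mul(3, Pow(2217, Rational(1, 2))) ≈ 141.26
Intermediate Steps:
Function('D')(p, t) = Add(3, Mul(-1, p))
Function('B')(S) = Add(3, Mul(-1, S))
Pow(Add(Function('B')(Function('V')(-11, 8)), 19939), Rational(1, 2)) = Pow(Add(Add(3, Mul(-1, -11)), 19939), Rational(1, 2)) = Pow(Add(Add(3, 11), 19939), Rational(1, 2)) = Pow(Add(14, 19939), Rational(1, 2)) = Pow(19953, Rational(1, 2)) = Mul(3, Pow(2217, Rational(1, 2)))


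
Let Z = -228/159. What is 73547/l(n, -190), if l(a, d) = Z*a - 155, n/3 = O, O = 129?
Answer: -3897991/37627 ≈ -103.60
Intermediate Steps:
Z = -76/53 (Z = -228*1/159 = -76/53 ≈ -1.4340)
n = 387 (n = 3*129 = 387)
l(a, d) = -155 - 76*a/53 (l(a, d) = -76*a/53 - 155 = -155 - 76*a/53)
73547/l(n, -190) = 73547/(-155 - 76/53*387) = 73547/(-155 - 29412/53) = 73547/(-37627/53) = 73547*(-53/37627) = -3897991/37627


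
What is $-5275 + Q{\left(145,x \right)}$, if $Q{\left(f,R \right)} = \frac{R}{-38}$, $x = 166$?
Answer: $- \frac{100308}{19} \approx -5279.4$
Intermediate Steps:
$Q{\left(f,R \right)} = - \frac{R}{38}$ ($Q{\left(f,R \right)} = R \left(- \frac{1}{38}\right) = - \frac{R}{38}$)
$-5275 + Q{\left(145,x \right)} = -5275 - \frac{83}{19} = - \frac{100308}{19}$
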